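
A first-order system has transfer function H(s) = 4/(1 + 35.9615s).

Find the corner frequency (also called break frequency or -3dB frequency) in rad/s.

Corner frequency = 1/τ = 1/35.9615 = 0.028 rad/s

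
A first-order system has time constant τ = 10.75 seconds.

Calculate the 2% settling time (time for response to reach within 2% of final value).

For first-order system, 2% settling time ≈ 4τ = 4 × 10.75 = 43.0 s.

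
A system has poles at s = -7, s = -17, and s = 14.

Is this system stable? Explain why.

Pole(s) at s = 14 are not in the left half-plane. System is unstable.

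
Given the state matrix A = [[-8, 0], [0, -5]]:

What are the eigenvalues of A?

For diagonal matrix, eigenvalues are diagonal entries: λ₁ = -8, λ₂ = -5.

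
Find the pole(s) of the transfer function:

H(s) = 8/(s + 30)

Pole is where denominator = 0: s + 30 = 0, so s = -30.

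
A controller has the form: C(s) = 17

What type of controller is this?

This is a Proportional (P) controller.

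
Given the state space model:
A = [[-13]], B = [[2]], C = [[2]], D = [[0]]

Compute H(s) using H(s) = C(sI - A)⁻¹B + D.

(sI - A)⁻¹ = 1/(s + 13). H(s) = 2 × 2/(s + 13) + 0 = 4/(s + 13).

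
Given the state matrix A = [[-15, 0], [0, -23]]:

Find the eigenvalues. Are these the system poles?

For diagonal matrix, eigenvalues are diagonal entries: λ₁ = -15, λ₂ = -23. Eigenvalues of A = system poles.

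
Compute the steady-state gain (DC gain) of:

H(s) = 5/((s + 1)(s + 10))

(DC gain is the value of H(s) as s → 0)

DC gain = H(0) = 5/(1 × 10) = 5/10 = 0.5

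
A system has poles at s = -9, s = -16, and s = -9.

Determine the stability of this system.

All poles are in the left half-plane. System is stable.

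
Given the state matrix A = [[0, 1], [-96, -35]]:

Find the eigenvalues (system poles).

det(A - λI) = λ² - (-35)λ + 96 = (λ - (-32))(λ - (-3)). Eigenvalues: -32, -3.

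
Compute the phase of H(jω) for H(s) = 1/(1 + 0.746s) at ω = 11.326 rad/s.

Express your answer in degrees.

Phase = -arctan(ωτ) = -arctan(11.326 × 0.746) = -83.3°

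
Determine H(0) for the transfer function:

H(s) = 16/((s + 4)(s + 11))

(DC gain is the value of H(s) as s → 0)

DC gain = H(0) = 16/(4 × 11) = 16/44 = 0.3636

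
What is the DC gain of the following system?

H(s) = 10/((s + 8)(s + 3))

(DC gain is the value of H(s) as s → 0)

DC gain = H(0) = 10/(8 × 3) = 10/24 = 0.4167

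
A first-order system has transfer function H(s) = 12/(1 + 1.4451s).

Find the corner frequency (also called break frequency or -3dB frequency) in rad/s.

Corner frequency = 1/τ = 1/1.4451 = 0.692 rad/s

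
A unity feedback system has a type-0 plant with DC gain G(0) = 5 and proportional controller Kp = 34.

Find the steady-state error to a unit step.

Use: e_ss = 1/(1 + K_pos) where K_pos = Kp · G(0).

K_pos = Kp · G(0) = 34 × 5 = 170. e_ss = 1/(1 + 170) = 0.0058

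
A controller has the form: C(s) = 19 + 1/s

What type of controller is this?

This is a Proportional-Integral (PI) controller.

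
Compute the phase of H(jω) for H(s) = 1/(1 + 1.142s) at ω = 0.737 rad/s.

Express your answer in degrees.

Phase = -arctan(ωτ) = -arctan(0.737 × 1.142) = -40.1°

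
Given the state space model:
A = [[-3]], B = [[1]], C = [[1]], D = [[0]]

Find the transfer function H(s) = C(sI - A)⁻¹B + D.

(sI - A)⁻¹ = 1/(s + 3). H(s) = 1 × 1/(s + 3) + 0 = 1/(s + 3).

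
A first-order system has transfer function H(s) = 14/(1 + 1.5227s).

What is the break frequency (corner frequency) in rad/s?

Corner frequency = 1/τ = 1/1.5227 = 0.657 rad/s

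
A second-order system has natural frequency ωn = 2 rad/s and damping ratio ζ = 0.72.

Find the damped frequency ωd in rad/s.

ωd = ωn√(1 - ζ²) = 2√(1 - 0.72²) = 1.39 rad/s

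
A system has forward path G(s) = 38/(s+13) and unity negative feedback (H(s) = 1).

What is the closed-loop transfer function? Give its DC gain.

T(s) = G/(1+GH) = [38/(s+13)] / [1 + 38/(s+13)] = 38/(s+13+38) = 38/(s+51). DC gain = 38/51 = 0.7451.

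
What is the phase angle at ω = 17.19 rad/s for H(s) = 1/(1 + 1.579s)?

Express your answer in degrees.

Phase = -arctan(ωτ) = -arctan(17.19 × 1.579) = -87.9°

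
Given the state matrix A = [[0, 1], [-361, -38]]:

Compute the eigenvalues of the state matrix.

det(A - λI) = λ² - (-38)λ + 361 = (λ - (-19))(λ - (-19)). Eigenvalues: -19, -19.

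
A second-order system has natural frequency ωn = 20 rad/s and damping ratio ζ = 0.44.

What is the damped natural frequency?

ωd = ωn√(1 - ζ²) = 20√(1 - 0.44²) = 17.96 rad/s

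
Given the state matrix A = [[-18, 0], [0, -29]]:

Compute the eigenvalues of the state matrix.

For diagonal matrix, eigenvalues are diagonal entries: λ₁ = -18, λ₂ = -29.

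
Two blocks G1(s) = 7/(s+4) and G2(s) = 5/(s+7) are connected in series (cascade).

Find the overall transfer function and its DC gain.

Series: multiply transfer functions. G_eq = 7/(s+4) × 5/(s+7) = 35/((s+4)(s+7)). DC gain = 35/(4×7) = 1.25.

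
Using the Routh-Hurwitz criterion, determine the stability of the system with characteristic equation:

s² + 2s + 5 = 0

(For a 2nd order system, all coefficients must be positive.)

Coefficients: 1, 2, 5. All positive, so system is stable.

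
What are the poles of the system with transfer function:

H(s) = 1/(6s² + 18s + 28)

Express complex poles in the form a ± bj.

Discriminant = 18² - 4×6×28 = 324 - 672 = -348 < 0, so the poles are a complex conjugate pair s = (-18 ± j√348)/(2×6). Real part = -18/(2×6) = -18/12 = -1.5; imaginary part = ±√348/(2×6) ≈ 1.5546. Poles: s = -1.5 ± 1.5546j.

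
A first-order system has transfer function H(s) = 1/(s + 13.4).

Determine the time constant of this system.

For H(s) = 1/(s + 1/τ), the pole is at -1/τ = -13.4, so τ = 1/13.4 = 0.0746 s.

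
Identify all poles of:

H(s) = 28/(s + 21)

Pole is where denominator = 0: s + 21 = 0, so s = -21.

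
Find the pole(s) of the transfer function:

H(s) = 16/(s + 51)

Pole is where denominator = 0: s + 51 = 0, so s = -51.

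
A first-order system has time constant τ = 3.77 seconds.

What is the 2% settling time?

For first-order system, 2% settling time ≈ 4τ = 4 × 3.77 = 15.08 s.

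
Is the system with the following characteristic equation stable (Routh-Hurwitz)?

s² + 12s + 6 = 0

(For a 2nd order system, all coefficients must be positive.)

Coefficients: 1, 12, 6. All positive, so system is stable.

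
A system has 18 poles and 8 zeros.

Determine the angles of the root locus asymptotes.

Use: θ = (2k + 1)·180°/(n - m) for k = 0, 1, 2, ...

n - m = 18 - 8 = 10. Angles: θk = (2k + 1)·180°/10 = 18°, 54°, 90°, 126°, 162°, 198°, 234°, 270°, 306°, 342°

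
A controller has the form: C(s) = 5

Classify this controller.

This is a Proportional (P) controller.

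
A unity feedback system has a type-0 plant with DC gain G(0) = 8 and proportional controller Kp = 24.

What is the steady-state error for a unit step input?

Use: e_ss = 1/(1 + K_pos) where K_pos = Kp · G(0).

K_pos = Kp · G(0) = 24 × 8 = 192. e_ss = 1/(1 + 192) = 0.0052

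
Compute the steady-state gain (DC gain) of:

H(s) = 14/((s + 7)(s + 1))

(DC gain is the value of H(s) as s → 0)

DC gain = H(0) = 14/(7 × 1) = 14/7 = 2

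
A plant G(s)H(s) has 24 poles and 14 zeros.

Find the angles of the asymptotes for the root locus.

n - m = 24 - 14 = 10. Angles: θk = (2k + 1)·180°/10 = 18°, 54°, 90°, 126°, 162°, 198°, 234°, 270°, 306°, 342°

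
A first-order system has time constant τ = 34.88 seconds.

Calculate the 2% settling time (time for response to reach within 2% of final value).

For first-order system, 2% settling time ≈ 4τ = 4 × 34.88 = 139.52 s.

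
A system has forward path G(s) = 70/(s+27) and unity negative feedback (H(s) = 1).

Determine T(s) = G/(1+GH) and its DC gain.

T(s) = G/(1+GH) = [70/(s+27)] / [1 + 70/(s+27)] = 70/(s+27+70) = 70/(s+97). DC gain = 70/97 = 0.7216.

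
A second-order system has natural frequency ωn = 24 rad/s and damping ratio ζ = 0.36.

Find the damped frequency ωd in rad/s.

ωd = ωn√(1 - ζ²) = 24√(1 - 0.36²) = 22.39 rad/s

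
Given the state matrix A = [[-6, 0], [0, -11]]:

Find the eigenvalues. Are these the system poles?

For diagonal matrix, eigenvalues are diagonal entries: λ₁ = -6, λ₂ = -11. Eigenvalues of A = system poles.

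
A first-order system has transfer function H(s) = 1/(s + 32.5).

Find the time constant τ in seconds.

For H(s) = 1/(s + 1/τ), the pole is at -1/τ = -32.5, so τ = 1/32.5 = 0.0308 s.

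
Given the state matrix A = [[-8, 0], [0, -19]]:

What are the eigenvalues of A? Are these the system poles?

For diagonal matrix, eigenvalues are diagonal entries: λ₁ = -8, λ₂ = -19. Eigenvalues of A = system poles.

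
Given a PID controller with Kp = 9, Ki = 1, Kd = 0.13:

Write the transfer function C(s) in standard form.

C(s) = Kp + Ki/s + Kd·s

Substituting values: C(s) = 9 + 1/s + 0.13s = (0.13s² + 9s + 1)/s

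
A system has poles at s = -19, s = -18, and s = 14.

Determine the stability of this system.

Pole(s) at s = 14 are not in the left half-plane. System is unstable.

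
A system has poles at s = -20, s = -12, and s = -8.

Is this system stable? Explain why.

All poles are in the left half-plane. System is stable.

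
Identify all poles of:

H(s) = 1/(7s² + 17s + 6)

Discriminant = 17² - 4×7×6 = 289 - 168 = 121 > 0, so two distinct real poles. Using quadratic formula: s = (-17 ± √121)/(2×7) = (-17 ± √121)/14, with √121 = 11. s₁ = -6/14 ≈ -0.4286, s₂ = -28/14 = -2. Poles: s₁ = -0.4286, s₂ = -2.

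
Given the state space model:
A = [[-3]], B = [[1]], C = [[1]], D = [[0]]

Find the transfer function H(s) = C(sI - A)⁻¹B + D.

(sI - A)⁻¹ = 1/(s + 3). H(s) = 1 × 1/(s + 3) + 0 = 1/(s + 3).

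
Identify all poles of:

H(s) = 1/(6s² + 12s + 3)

Discriminant = 12² - 4×6×3 = 144 - 72 = 72 > 0, so two distinct real poles. Using quadratic formula: s = (-12 ± √72)/(2×6) = (-12 ± √72)/12, with √72 ≈ 8.4853. s₁ ≈ -0.2929, s₂ ≈ -1.7071. Poles: s₁ = -0.2929, s₂ = -1.7071.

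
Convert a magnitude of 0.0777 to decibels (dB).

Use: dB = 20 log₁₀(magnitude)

dB = 20 log₁₀(0.0777) = -22.2 dB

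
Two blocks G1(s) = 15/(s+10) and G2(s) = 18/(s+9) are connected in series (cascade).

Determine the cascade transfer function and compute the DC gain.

Series: multiply transfer functions. G_eq = 15/(s+10) × 18/(s+9) = 270/((s+10)(s+9)). DC gain = 270/(10×9) = 3.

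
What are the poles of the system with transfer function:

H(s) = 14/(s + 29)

Pole is where denominator = 0: s + 29 = 0, so s = -29.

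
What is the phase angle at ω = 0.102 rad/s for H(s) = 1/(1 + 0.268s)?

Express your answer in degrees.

Phase = -arctan(ωτ) = -arctan(0.102 × 0.268) = -1.6°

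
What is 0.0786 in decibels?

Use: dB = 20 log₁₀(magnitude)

dB = 20 log₁₀(0.0786) = -22.1 dB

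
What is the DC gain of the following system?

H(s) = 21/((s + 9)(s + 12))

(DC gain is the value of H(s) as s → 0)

DC gain = H(0) = 21/(9 × 12) = 21/108 = 0.1944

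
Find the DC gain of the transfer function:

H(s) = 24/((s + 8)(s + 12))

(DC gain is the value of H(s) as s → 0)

DC gain = H(0) = 24/(8 × 12) = 24/96 = 0.25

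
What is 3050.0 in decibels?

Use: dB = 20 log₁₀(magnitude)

dB = 20 log₁₀(3050.0) = 69.7 dB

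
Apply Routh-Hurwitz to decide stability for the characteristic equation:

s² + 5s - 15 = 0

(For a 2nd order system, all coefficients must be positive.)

Coefficients: 1, 5, -15. c=-15 not positive, so system is unstable.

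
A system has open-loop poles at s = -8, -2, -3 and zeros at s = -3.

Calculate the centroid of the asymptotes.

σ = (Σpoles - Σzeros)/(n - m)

σ = (Σpoles - Σzeros)/(n - m) = (-13 - (-3))/(3 - 1) = -10/2 = -5.0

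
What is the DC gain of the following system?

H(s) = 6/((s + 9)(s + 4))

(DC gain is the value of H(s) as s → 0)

DC gain = H(0) = 6/(9 × 4) = 6/36 = 0.1667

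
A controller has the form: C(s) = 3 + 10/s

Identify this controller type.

This is a Proportional-Integral (PI) controller.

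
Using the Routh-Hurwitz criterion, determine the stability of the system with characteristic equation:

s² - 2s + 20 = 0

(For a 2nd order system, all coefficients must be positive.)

Coefficients: 1, -2, 20. b=-2 not positive, so system is unstable.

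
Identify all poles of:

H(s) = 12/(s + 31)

Pole is where denominator = 0: s + 31 = 0, so s = -31.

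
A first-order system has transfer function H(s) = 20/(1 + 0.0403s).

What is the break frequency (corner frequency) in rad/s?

Corner frequency = 1/τ = 1/0.0403 = 24.814 rad/s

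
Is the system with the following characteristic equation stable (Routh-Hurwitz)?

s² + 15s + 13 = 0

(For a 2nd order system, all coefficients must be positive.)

Coefficients: 1, 15, 13. All positive, so system is stable.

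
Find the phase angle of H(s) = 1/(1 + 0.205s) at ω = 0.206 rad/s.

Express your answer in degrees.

Phase = -arctan(ωτ) = -arctan(0.206 × 0.205) = -2.4°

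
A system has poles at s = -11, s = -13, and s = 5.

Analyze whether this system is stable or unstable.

Pole(s) at s = 5 are not in the left half-plane. System is unstable.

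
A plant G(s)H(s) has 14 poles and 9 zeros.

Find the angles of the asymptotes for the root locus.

n - m = 14 - 9 = 5. Angles: θk = (2k + 1)·180°/5 = 36°, 108°, 180°, 252°, 324°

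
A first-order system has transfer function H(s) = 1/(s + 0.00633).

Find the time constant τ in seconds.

For H(s) = 1/(s + 1/τ), the pole is at -1/τ = -0.00633, so τ = 1/0.00633 = 158 s.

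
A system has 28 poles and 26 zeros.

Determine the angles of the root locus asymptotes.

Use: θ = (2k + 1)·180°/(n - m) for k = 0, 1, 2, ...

n - m = 28 - 26 = 2. Angles: θk = (2k + 1)·180°/2 = 90°, 270°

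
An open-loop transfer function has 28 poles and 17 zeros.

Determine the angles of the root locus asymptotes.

n - m = 28 - 17 = 11. Angles: θk = (2k + 1)·180°/11 = 16.36°, 49.09°, 81.82°, 114.55°, 147.27°, 180°, 212.73°, 245.45°, 278.18°, 310.91°, 343.64°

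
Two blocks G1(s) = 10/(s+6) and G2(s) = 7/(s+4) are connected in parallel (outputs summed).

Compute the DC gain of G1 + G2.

Parallel: G_eq = G1 + G2. DC gain = G1(0) + G2(0) = 10/6 + 7/4 = 1.6667 + 1.75 = 3.4167.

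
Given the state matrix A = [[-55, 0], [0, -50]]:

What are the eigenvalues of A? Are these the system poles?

For diagonal matrix, eigenvalues are diagonal entries: λ₁ = -55, λ₂ = -50. Eigenvalues of A = system poles.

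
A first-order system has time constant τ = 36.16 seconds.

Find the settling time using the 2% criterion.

For first-order system, 2% settling time ≈ 4τ = 4 × 36.16 = 144.64 s.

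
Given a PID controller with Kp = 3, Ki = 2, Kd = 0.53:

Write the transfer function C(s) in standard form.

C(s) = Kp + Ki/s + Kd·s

Substituting values: C(s) = 3 + 2/s + 0.53s = (0.53s² + 3s + 2)/s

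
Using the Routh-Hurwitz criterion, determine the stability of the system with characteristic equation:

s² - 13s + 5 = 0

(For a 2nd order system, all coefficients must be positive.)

Coefficients: 1, -13, 5. b=-13 not positive, so system is unstable.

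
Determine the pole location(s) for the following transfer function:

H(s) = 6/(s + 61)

Pole is where denominator = 0: s + 61 = 0, so s = -61.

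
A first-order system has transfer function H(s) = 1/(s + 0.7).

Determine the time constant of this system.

For H(s) = 1/(s + 1/τ), the pole is at -1/τ = -0.7, so τ = 1/0.7 = 1.4286 s.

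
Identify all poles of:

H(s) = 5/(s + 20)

Pole is where denominator = 0: s + 20 = 0, so s = -20.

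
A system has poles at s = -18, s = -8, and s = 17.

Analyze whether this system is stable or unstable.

Pole(s) at s = 17 are not in the left half-plane. System is unstable.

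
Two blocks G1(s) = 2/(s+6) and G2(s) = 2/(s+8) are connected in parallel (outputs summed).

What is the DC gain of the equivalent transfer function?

Parallel: G_eq = G1 + G2. DC gain = G1(0) + G2(0) = 2/6 + 2/8 = 0.3333 + 0.25 = 0.5833.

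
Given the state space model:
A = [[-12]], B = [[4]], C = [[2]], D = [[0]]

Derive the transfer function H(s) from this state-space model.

(sI - A)⁻¹ = 1/(s + 12). H(s) = 2 × 4/(s + 12) + 0 = 8/(s + 12).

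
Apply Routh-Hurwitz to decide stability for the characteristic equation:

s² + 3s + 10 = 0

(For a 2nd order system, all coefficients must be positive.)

Coefficients: 1, 3, 10. All positive, so system is stable.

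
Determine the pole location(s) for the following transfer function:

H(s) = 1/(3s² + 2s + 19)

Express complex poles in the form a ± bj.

Discriminant = 2² - 4×3×19 = 4 - 228 = -224 < 0, so the poles are a complex conjugate pair s = (-2 ± j√224)/(2×3). Real part = -2/(2×3) = -2/6 ≈ -0.3333; imaginary part = ±√224/(2×3) ≈ 2.4944. Poles: s = -0.3333 ± 2.4944j.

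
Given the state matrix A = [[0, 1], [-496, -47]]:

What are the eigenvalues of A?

det(A - λI) = λ² - (-47)λ + 496 = (λ - (-16))(λ - (-31)). Eigenvalues: -16, -31.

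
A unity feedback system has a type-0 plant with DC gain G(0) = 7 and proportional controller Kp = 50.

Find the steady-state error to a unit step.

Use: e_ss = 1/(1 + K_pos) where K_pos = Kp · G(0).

K_pos = Kp · G(0) = 50 × 7 = 350. e_ss = 1/(1 + 350) = 0.0028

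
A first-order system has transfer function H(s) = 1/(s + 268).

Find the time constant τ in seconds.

For H(s) = 1/(s + 1/τ), the pole is at -1/τ = -268, so τ = 1/268 = 0.0037 s.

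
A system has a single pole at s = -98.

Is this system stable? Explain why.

Pole at s = -98 is in the left half-plane. Stable.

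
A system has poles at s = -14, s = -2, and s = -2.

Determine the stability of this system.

All poles are in the left half-plane. System is stable.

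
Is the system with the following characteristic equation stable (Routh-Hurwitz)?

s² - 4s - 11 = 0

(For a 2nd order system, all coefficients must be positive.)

Coefficients: 1, -4, -11. b=-4, c=-11 not positive, so system is unstable.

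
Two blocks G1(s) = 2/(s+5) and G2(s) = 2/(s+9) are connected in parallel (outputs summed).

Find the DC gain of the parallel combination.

Parallel: G_eq = G1 + G2. DC gain = G1(0) + G2(0) = 2/5 + 2/9 = 0.4 + 0.2222 = 0.6222.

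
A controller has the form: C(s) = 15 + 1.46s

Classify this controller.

This is a Proportional-Derivative (PD) controller.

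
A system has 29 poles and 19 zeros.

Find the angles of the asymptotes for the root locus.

n - m = 29 - 19 = 10. Angles: θk = (2k + 1)·180°/10 = 18°, 54°, 90°, 126°, 162°, 198°, 234°, 270°, 306°, 342°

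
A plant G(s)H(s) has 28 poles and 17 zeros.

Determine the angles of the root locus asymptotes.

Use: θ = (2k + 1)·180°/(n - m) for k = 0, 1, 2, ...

n - m = 28 - 17 = 11. Angles: θk = (2k + 1)·180°/11 = 16.36°, 49.09°, 81.82°, 114.55°, 147.27°, 180°, 212.73°, 245.45°, 278.18°, 310.91°, 343.64°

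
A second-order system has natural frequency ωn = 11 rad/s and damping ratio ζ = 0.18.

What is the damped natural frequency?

ωd = ωn√(1 - ζ²) = 11√(1 - 0.18²) = 10.82 rad/s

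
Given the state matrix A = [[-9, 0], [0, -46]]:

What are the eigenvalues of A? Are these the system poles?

For diagonal matrix, eigenvalues are diagonal entries: λ₁ = -9, λ₂ = -46. Eigenvalues of A = system poles.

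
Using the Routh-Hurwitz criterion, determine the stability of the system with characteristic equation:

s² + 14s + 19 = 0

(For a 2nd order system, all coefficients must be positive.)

Coefficients: 1, 14, 19. All positive, so system is stable.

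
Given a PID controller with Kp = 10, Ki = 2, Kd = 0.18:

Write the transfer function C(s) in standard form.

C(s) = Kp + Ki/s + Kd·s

Substituting values: C(s) = 10 + 2/s + 0.18s = (0.18s² + 10s + 2)/s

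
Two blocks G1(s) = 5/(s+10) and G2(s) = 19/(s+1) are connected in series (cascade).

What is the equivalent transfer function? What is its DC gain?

Series: multiply transfer functions. G_eq = 5/(s+10) × 19/(s+1) = 95/((s+10)(s+1)). DC gain = 95/(10×1) = 9.5.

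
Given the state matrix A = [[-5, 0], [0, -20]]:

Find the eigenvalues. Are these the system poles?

For diagonal matrix, eigenvalues are diagonal entries: λ₁ = -5, λ₂ = -20. Eigenvalues of A = system poles.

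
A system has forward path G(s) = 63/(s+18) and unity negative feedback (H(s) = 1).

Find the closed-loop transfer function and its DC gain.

T(s) = G/(1+GH) = [63/(s+18)] / [1 + 63/(s+18)] = 63/(s+18+63) = 63/(s+81). DC gain = 63/81 = 0.7778.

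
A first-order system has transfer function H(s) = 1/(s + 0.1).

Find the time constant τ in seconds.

For H(s) = 1/(s + 1/τ), the pole is at -1/τ = -0.1, so τ = 1/0.1 = 10 s.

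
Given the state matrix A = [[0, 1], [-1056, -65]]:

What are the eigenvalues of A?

det(A - λI) = λ² - (-65)λ + 1056 = (λ - (-33))(λ - (-32)). Eigenvalues: -33, -32.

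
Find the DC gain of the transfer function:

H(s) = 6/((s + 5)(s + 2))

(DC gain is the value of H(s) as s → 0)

DC gain = H(0) = 6/(5 × 2) = 6/10 = 0.6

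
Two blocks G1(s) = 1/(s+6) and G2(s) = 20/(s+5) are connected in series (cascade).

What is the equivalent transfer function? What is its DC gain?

Series: multiply transfer functions. G_eq = 1/(s+6) × 20/(s+5) = 20/((s+6)(s+5)). DC gain = 20/(6×5) = 0.6667.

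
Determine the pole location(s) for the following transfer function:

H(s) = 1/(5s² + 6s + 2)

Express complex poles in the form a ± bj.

Discriminant = 6² - 4×5×2 = 36 - 40 = -4 < 0, so the poles are a complex conjugate pair s = (-6 ± j√4)/(2×5). Real part = -6/(2×5) = -6/10 = -0.6; imaginary part = ±√4/(2×5) = 2/10 = 0.2. Poles: s = -0.6 ± 0.2j.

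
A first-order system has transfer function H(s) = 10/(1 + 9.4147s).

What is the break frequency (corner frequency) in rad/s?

Corner frequency = 1/τ = 1/9.4147 = 0.106 rad/s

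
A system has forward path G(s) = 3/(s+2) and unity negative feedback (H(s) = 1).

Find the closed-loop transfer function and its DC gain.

T(s) = G/(1+GH) = [3/(s+2)] / [1 + 3/(s+2)] = 3/(s+2+3) = 3/(s+5). DC gain = 3/5 = 0.6.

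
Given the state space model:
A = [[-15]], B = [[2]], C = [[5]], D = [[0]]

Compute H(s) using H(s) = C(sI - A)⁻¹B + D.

(sI - A)⁻¹ = 1/(s + 15). H(s) = 5 × 2/(s + 15) + 0 = 10/(s + 15).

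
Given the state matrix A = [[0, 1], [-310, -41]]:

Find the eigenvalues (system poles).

det(A - λI) = λ² - (-41)λ + 310 = (λ - (-10))(λ - (-31)). Eigenvalues: -10, -31.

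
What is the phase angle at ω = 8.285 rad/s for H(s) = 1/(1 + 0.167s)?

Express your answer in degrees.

Phase = -arctan(ωτ) = -arctan(8.285 × 0.167) = -54.1°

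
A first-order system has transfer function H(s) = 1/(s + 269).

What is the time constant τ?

For H(s) = 1/(s + 1/τ), the pole is at -1/τ = -269, so τ = 1/269 = 0.0037 s.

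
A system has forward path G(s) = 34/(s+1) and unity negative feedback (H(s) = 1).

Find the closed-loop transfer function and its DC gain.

T(s) = G/(1+GH) = [34/(s+1)] / [1 + 34/(s+1)] = 34/(s+1+34) = 34/(s+35). DC gain = 34/35 = 0.9714.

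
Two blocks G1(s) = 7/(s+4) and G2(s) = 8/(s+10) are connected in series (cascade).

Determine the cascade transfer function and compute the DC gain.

Series: multiply transfer functions. G_eq = 7/(s+4) × 8/(s+10) = 56/((s+4)(s+10)). DC gain = 56/(4×10) = 1.4.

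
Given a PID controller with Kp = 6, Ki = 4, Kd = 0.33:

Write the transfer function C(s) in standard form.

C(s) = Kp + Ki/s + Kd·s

Substituting values: C(s) = 6 + 4/s + 0.33s = (0.33s² + 6s + 4)/s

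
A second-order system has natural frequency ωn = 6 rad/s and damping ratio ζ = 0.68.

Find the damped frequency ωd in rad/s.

ωd = ωn√(1 - ζ²) = 6√(1 - 0.68²) = 4.4 rad/s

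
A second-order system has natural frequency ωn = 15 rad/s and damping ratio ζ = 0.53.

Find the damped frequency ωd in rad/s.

ωd = ωn√(1 - ζ²) = 15√(1 - 0.53²) = 12.72 rad/s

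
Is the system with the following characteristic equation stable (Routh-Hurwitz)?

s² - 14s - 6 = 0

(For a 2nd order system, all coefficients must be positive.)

Coefficients: 1, -14, -6. b=-14, c=-6 not positive, so system is unstable.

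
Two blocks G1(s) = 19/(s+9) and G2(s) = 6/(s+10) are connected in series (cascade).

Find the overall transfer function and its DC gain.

Series: multiply transfer functions. G_eq = 19/(s+9) × 6/(s+10) = 114/((s+9)(s+10)). DC gain = 114/(9×10) = 1.2667.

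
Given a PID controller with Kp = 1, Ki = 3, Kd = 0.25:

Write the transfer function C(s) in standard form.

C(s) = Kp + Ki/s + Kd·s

Substituting values: C(s) = 1 + 3/s + 0.25s = (0.25s² + s + 3)/s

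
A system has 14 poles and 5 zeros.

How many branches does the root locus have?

Root locus has n branches where n = number of poles = 14.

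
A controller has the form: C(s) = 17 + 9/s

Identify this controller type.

This is a Proportional-Integral (PI) controller.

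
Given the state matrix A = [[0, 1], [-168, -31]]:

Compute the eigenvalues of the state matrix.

det(A - λI) = λ² - (-31)λ + 168 = (λ - (-24))(λ - (-7)). Eigenvalues: -24, -7.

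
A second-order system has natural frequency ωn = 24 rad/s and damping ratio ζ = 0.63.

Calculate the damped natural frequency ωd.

ωd = ωn√(1 - ζ²) = 24√(1 - 0.63²) = 18.64 rad/s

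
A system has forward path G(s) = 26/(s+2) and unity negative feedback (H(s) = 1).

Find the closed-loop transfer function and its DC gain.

T(s) = G/(1+GH) = [26/(s+2)] / [1 + 26/(s+2)] = 26/(s+2+26) = 26/(s+28). DC gain = 26/28 = 0.9286.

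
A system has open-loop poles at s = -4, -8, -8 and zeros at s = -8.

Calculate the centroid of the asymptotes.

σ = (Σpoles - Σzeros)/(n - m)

σ = (Σpoles - Σzeros)/(n - m) = (-20 - (-8))/(3 - 1) = -12/2 = -6.0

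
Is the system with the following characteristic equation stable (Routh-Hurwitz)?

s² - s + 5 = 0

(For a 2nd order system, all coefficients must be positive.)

Coefficients: 1, -1, 5. b=-1 not positive, so system is unstable.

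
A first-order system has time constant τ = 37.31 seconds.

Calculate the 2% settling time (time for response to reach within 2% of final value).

For first-order system, 2% settling time ≈ 4τ = 4 × 37.31 = 149.24 s.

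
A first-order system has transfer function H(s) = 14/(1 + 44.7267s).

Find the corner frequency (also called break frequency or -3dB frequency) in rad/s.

Corner frequency = 1/τ = 1/44.7267 = 0.022 rad/s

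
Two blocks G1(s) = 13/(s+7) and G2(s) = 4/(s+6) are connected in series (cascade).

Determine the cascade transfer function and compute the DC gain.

Series: multiply transfer functions. G_eq = 13/(s+7) × 4/(s+6) = 52/((s+7)(s+6)). DC gain = 52/(7×6) = 1.2381.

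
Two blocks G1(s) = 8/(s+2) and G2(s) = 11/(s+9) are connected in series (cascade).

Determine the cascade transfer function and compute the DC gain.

Series: multiply transfer functions. G_eq = 8/(s+2) × 11/(s+9) = 88/((s+2)(s+9)). DC gain = 88/(2×9) = 4.8889.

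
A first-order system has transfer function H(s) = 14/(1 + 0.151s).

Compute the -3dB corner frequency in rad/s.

Corner frequency = 1/τ = 1/0.151 = 6.623 rad/s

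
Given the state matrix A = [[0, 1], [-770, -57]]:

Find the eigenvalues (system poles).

det(A - λI) = λ² - (-57)λ + 770 = (λ - (-22))(λ - (-35)). Eigenvalues: -22, -35.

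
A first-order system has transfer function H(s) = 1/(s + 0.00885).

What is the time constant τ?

For H(s) = 1/(s + 1/τ), the pole is at -1/τ = -0.00885, so τ = 1/0.00885 = 113 s.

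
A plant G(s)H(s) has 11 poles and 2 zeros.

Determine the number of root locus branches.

Root locus has n branches where n = number of poles = 11.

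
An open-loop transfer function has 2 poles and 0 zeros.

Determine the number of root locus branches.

Root locus has n branches where n = number of poles = 2.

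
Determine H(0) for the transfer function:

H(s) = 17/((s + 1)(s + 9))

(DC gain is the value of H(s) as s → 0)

DC gain = H(0) = 17/(1 × 9) = 17/9 = 1.8889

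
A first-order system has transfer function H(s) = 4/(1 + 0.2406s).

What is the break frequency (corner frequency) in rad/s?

Corner frequency = 1/τ = 1/0.2406 = 4.156 rad/s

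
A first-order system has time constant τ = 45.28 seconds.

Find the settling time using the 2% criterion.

For first-order system, 2% settling time ≈ 4τ = 4 × 45.28 = 181.12 s.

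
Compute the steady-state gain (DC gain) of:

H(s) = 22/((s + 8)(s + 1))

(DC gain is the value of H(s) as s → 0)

DC gain = H(0) = 22/(8 × 1) = 22/8 = 2.75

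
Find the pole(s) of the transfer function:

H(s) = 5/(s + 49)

Pole is where denominator = 0: s + 49 = 0, so s = -49.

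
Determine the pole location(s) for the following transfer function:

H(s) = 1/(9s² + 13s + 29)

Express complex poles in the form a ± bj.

Discriminant = 13² - 4×9×29 = 169 - 1044 = -875 < 0, so the poles are a complex conjugate pair s = (-13 ± j√875)/(2×9). Real part = -13/(2×9) = -13/18 ≈ -0.7222; imaginary part = ±√875/(2×9) ≈ 1.6434. Poles: s = -0.7222 ± 1.6434j.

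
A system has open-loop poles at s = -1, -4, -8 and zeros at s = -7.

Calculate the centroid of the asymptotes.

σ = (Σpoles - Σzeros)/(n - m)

σ = (Σpoles - Σzeros)/(n - m) = (-13 - (-7))/(3 - 1) = -6/2 = -3.0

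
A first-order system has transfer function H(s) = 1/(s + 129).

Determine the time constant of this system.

For H(s) = 1/(s + 1/τ), the pole is at -1/τ = -129, so τ = 1/129 = 0.0078 s.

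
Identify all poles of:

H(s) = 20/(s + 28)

Pole is where denominator = 0: s + 28 = 0, so s = -28.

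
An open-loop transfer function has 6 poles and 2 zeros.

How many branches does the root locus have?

Root locus has n branches where n = number of poles = 6.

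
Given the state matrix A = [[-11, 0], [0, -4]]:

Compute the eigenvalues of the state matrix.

For diagonal matrix, eigenvalues are diagonal entries: λ₁ = -11, λ₂ = -4.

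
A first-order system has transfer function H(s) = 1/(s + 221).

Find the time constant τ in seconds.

For H(s) = 1/(s + 1/τ), the pole is at -1/τ = -221, so τ = 1/221 = 0.0045 s.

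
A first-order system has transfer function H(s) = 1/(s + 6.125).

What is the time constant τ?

For H(s) = 1/(s + 1/τ), the pole is at -1/τ = -6.125, so τ = 1/6.125 = 0.1633 s.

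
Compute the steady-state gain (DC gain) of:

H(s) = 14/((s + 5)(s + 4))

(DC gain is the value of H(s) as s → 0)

DC gain = H(0) = 14/(5 × 4) = 14/20 = 0.7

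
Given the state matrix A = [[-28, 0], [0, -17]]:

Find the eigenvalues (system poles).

For diagonal matrix, eigenvalues are diagonal entries: λ₁ = -28, λ₂ = -17.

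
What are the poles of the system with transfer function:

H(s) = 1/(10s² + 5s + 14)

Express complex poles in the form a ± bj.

Discriminant = 5² - 4×10×14 = 25 - 560 = -535 < 0, so the poles are a complex conjugate pair s = (-5 ± j√535)/(2×10). Real part = -5/(2×10) = -5/20 = -0.25; imaginary part = ±√535/(2×10) ≈ 1.1565. Poles: s = -0.25 ± 1.1565j.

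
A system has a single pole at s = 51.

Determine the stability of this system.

Pole at s = 51 is in the right half-plane. Unstable.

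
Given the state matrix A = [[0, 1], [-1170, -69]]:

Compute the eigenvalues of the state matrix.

det(A - λI) = λ² - (-69)λ + 1170 = (λ - (-39))(λ - (-30)). Eigenvalues: -39, -30.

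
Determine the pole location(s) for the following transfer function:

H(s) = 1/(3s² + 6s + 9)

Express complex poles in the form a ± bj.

Discriminant = 6² - 4×3×9 = 36 - 108 = -72 < 0, so the poles are a complex conjugate pair s = (-6 ± j√72)/(2×3). Real part = -6/(2×3) = -6/6 = -1; imaginary part = ±√72/(2×3) ≈ 1.4142. Poles: s = -1 ± 1.4142j.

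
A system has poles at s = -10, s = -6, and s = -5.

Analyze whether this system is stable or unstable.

All poles are in the left half-plane. System is stable.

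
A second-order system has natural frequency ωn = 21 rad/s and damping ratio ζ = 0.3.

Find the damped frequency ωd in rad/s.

ωd = ωn√(1 - ζ²) = 21√(1 - 0.3²) = 20.03 rad/s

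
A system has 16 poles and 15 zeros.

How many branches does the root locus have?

Root locus has n branches where n = number of poles = 16.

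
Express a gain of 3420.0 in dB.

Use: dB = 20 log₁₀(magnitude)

dB = 20 log₁₀(3420.0) = 70.7 dB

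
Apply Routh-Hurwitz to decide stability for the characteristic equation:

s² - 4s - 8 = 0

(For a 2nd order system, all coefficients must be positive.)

Coefficients: 1, -4, -8. b=-4, c=-8 not positive, so system is unstable.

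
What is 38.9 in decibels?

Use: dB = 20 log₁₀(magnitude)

dB = 20 log₁₀(38.9) = 31.8 dB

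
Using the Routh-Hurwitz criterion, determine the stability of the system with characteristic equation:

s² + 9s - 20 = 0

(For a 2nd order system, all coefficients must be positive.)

Coefficients: 1, 9, -20. c=-20 not positive, so system is unstable.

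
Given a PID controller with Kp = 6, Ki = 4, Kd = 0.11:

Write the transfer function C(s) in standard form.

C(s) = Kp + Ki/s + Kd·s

Substituting values: C(s) = 6 + 4/s + 0.11s = (0.11s² + 6s + 4)/s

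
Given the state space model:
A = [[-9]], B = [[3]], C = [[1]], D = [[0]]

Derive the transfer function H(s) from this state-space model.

(sI - A)⁻¹ = 1/(s + 9). H(s) = 1 × 3/(s + 9) + 0 = 3/(s + 9).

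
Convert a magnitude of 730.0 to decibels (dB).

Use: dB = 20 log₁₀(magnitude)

dB = 20 log₁₀(730.0) = 57.3 dB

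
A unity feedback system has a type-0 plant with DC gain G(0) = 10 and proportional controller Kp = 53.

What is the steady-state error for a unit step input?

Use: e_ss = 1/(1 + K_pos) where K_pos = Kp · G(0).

K_pos = Kp · G(0) = 53 × 10 = 530. e_ss = 1/(1 + 530) = 0.0019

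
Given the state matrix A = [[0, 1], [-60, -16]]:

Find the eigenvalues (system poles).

det(A - λI) = λ² - (-16)λ + 60 = (λ - (-10))(λ - (-6)). Eigenvalues: -10, -6.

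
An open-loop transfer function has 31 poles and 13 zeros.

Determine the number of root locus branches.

Root locus has n branches where n = number of poles = 31.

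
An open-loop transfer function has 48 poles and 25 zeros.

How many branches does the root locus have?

Root locus has n branches where n = number of poles = 48.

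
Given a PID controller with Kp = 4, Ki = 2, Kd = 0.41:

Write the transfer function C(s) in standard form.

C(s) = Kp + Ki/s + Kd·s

Substituting values: C(s) = 4 + 2/s + 0.41s = (0.41s² + 4s + 2)/s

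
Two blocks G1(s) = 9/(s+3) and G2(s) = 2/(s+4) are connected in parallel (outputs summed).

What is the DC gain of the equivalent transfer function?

Parallel: G_eq = G1 + G2. DC gain = G1(0) + G2(0) = 9/3 + 2/4 = 3 + 0.5 = 3.5.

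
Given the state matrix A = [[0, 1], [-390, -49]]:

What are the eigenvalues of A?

det(A - λI) = λ² - (-49)λ + 390 = (λ - (-10))(λ - (-39)). Eigenvalues: -10, -39.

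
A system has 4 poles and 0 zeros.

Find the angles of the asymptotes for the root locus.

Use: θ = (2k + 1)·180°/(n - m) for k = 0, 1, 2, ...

n - m = 4 - 0 = 4. Angles: θk = (2k + 1)·180°/4 = 45°, 135°, 225°, 315°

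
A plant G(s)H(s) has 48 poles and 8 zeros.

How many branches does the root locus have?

Root locus has n branches where n = number of poles = 48.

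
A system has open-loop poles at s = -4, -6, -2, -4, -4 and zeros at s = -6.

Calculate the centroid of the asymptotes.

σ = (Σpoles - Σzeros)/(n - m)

σ = (Σpoles - Σzeros)/(n - m) = (-20 - (-6))/(5 - 1) = -14/4 = -3.5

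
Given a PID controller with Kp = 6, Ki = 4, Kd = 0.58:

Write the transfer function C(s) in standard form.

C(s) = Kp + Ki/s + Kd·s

Substituting values: C(s) = 6 + 4/s + 0.58s = (0.58s² + 6s + 4)/s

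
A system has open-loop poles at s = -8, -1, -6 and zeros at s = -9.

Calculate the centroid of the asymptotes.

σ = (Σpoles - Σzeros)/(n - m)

σ = (Σpoles - Σzeros)/(n - m) = (-15 - (-9))/(3 - 1) = -6/2 = -3.0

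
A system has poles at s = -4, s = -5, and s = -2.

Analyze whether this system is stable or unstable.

All poles are in the left half-plane. System is stable.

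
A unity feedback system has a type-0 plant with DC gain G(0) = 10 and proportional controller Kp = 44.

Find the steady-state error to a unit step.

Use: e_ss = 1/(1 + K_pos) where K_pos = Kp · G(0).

K_pos = Kp · G(0) = 44 × 10 = 440. e_ss = 1/(1 + 440) = 0.0023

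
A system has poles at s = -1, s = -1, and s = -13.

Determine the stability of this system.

All poles are in the left half-plane. System is stable.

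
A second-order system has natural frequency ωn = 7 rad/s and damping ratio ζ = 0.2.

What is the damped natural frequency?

ωd = ωn√(1 - ζ²) = 7√(1 - 0.2²) = 6.86 rad/s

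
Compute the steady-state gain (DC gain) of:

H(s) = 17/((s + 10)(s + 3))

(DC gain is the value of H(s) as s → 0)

DC gain = H(0) = 17/(10 × 3) = 17/30 = 0.5667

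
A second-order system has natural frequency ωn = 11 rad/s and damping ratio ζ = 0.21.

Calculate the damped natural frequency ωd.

ωd = ωn√(1 - ζ²) = 11√(1 - 0.21²) = 10.75 rad/s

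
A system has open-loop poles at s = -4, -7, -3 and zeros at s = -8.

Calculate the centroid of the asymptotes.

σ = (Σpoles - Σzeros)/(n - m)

σ = (Σpoles - Σzeros)/(n - m) = (-14 - (-8))/(3 - 1) = -6/2 = -3.0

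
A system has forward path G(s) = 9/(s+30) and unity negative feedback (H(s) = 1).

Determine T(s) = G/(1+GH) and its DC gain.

T(s) = G/(1+GH) = [9/(s+30)] / [1 + 9/(s+30)] = 9/(s+30+9) = 9/(s+39). DC gain = 9/39 = 0.2308.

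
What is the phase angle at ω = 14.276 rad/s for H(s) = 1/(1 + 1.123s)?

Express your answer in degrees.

Phase = -arctan(ωτ) = -arctan(14.276 × 1.123) = -86.4°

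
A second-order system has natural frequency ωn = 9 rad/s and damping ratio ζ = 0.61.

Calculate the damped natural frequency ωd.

ωd = ωn√(1 - ζ²) = 9√(1 - 0.61²) = 7.13 rad/s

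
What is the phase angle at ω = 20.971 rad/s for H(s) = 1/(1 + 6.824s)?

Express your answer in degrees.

Phase = -arctan(ωτ) = -arctan(20.971 × 6.824) = -89.6°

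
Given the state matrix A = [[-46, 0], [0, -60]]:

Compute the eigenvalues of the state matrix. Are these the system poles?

For diagonal matrix, eigenvalues are diagonal entries: λ₁ = -46, λ₂ = -60. Eigenvalues of A = system poles.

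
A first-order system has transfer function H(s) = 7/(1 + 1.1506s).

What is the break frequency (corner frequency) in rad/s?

Corner frequency = 1/τ = 1/1.1506 = 0.869 rad/s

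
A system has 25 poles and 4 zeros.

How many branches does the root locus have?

Root locus has n branches where n = number of poles = 25.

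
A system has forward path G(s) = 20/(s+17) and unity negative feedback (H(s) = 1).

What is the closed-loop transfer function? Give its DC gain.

T(s) = G/(1+GH) = [20/(s+17)] / [1 + 20/(s+17)] = 20/(s+17+20) = 20/(s+37). DC gain = 20/37 = 0.5405.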